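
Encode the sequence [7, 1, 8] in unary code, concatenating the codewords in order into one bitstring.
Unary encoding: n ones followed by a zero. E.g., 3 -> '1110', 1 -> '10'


Encode each number as n ones followed by a terminating 0:
  7 -> 11111110 (8 bits)
  1 -> 10 (2 bits)
  8 -> 111111110 (9 bits)
Total length = 8 + 2 + 9 = 19 bits.

Unary([7, 1, 8]) = 1111111010111111110 (19 bits)


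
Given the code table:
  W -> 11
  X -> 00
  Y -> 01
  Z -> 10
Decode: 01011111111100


Decoding:
01 -> Y
01 -> Y
11 -> W
11 -> W
11 -> W
11 -> W
00 -> X


Result: YYWWWWX


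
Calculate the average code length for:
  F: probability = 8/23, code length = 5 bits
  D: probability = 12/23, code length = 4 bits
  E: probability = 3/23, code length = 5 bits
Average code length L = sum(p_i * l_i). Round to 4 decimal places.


Weighted contributions p_i * l_i:
  F: (8/23) * 5 = 40/23
  D: (12/23) * 4 = 48/23
  E: (3/23) * 5 = 15/23
Sum = (40 + 48 + 15)/23 = 103/23

L = 103/23 = 4.4783 bits/symbol


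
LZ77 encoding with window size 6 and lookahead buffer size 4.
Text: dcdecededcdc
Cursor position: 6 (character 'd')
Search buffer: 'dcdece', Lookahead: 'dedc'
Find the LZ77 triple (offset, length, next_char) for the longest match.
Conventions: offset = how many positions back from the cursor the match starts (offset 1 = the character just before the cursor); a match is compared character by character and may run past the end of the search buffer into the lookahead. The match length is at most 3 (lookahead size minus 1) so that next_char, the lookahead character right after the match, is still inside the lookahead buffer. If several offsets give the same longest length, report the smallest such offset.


Try each offset into the search buffer:
  offset=1 (pos 5, char 'e'): match length 0
  offset=2 (pos 4, char 'c'): match length 0
  offset=3 (pos 3, char 'e'): match length 0
  offset=4 (pos 2, char 'd'): match length 2
  offset=5 (pos 1, char 'c'): match length 0
  offset=6 (pos 0, char 'd'): match length 1
Longest match has length 2 at offset 4.
next_char = character at position 6 + 2 = 8 -> 'd'

Best match: offset=4, length=2 (matching 'de' starting at position 2)
LZ77 triple: (4, 2, 'd')


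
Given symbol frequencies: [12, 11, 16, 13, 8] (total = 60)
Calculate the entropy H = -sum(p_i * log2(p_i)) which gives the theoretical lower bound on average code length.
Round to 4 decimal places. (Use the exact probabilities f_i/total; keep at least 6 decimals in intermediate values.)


Per-symbol terms -p_i * log2(p_i) with p_i = f_i/60:
  p = 12/60 = 0.200000: log2(p) = -2.321928, -p*log2(p) = 0.464386
  p = 11/60 = 0.183333: log2(p) = -2.447459, -p*log2(p) = 0.448701
  p = 16/60 = 0.266667: log2(p) = -1.906891, -p*log2(p) = 0.508504
  p = 13/60 = 0.216667: log2(p) = -2.206451, -p*log2(p) = 0.478064
  p = 8/60 = 0.133333: log2(p) = -2.906891, -p*log2(p) = 0.387585
H = 0.464386 + 0.448701 + 0.508504 + 0.478064 + 0.387585 = 2.287240

H = 2.2872 bits/symbol


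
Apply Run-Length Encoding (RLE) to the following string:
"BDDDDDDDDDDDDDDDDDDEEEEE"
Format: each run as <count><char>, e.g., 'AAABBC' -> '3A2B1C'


Scanning runs left to right:
  i=0: run of 'B' x 1 -> '1B'
  i=1: run of 'D' x 18 -> '18D'
  i=19: run of 'E' x 5 -> '5E'

RLE = 1B18D5E


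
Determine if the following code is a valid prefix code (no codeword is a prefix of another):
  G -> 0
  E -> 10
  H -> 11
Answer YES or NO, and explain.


Checking each pair (does one codeword prefix another?):
  G='0' vs E='10': no prefix
  G='0' vs H='11': no prefix
  E='10' vs G='0': no prefix
  E='10' vs H='11': no prefix
  H='11' vs G='0': no prefix
  H='11' vs E='10': no prefix
No violation found over all pairs.

YES -- this is a valid prefix code. No codeword is a prefix of any other codeword.


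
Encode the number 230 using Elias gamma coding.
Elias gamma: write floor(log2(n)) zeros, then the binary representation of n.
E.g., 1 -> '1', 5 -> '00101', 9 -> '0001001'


num_bits = floor(log2(230)) + 1 = 8
leading_zeros = num_bits - 1 = 7
binary(230) = 11100110

Elias gamma(230) = '0000000' + '11100110' = 000000011100110 (15 bits)


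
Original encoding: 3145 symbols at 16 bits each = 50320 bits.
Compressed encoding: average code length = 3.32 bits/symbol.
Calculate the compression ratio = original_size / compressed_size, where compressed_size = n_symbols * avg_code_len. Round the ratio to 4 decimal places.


original_size = n_symbols * orig_bits = 3145 * 16 = 50320 bits
compressed_size = n_symbols * avg_code_len = 3145 * 3.32 = 10441.4 bits
ratio = original_size / compressed_size = 50320 / 10441.4 = 4.8193

Compression ratio = 4.8193


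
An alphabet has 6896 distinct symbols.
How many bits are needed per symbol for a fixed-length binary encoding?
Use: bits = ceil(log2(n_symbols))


log2(6896) = 12.7515
Bracket: 2^12 = 4096 < 6896 <= 2^13 = 8192
So ceil(log2(6896)) = 13

bits = ceil(log2(6896)) = ceil(12.7515) = 13 bits


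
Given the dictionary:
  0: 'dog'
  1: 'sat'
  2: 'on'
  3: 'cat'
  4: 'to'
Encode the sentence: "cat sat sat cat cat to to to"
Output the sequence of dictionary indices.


Look up each word in the dictionary:
  'cat' -> 3
  'sat' -> 1
  'sat' -> 1
  'cat' -> 3
  'cat' -> 3
  'to' -> 4
  'to' -> 4
  'to' -> 4

Encoded: [3, 1, 1, 3, 3, 4, 4, 4]


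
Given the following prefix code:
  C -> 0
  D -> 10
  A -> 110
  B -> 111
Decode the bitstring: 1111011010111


Decoding step by step:
Bits 111 -> B
Bits 10 -> D
Bits 110 -> A
Bits 10 -> D
Bits 111 -> B


Decoded message: BDADB


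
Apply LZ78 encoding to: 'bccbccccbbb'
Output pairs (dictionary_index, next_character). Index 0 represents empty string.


LZ78 encoding steps:
Dictionary: {0: ''}
Step 1: w='' (idx 0), next='b' -> output (0, 'b'), add 'b' as idx 1
Step 2: w='' (idx 0), next='c' -> output (0, 'c'), add 'c' as idx 2
Step 3: w='c' (idx 2), next='b' -> output (2, 'b'), add 'cb' as idx 3
Step 4: w='c' (idx 2), next='c' -> output (2, 'c'), add 'cc' as idx 4
Step 5: w='cc' (idx 4), next='b' -> output (4, 'b'), add 'ccb' as idx 5
Step 6: w='b' (idx 1), next='b' -> output (1, 'b'), add 'bb' as idx 6


Encoded: [(0, 'b'), (0, 'c'), (2, 'b'), (2, 'c'), (4, 'b'), (1, 'b')]


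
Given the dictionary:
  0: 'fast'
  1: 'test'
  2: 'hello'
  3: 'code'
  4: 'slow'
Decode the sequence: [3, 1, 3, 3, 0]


Look up each index in the dictionary:
  3 -> 'code'
  1 -> 'test'
  3 -> 'code'
  3 -> 'code'
  0 -> 'fast'

Decoded: "code test code code fast"


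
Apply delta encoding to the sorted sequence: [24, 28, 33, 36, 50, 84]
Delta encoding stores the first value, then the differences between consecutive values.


First value: 24
Deltas:
  28 - 24 = 4
  33 - 28 = 5
  36 - 33 = 3
  50 - 36 = 14
  84 - 50 = 34


Delta encoded: [24, 4, 5, 3, 14, 34]


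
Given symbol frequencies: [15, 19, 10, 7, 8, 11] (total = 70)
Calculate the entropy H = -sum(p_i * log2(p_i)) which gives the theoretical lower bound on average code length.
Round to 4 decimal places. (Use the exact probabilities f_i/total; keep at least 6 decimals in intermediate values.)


Per-symbol terms -p_i * log2(p_i) with p_i = f_i/70:
  p = 15/70 = 0.214286: log2(p) = -2.222392, -p*log2(p) = 0.476227
  p = 19/70 = 0.271429: log2(p) = -1.881356, -p*log2(p) = 0.510654
  p = 10/70 = 0.142857: log2(p) = -2.807355, -p*log2(p) = 0.401051
  p = 7/70 = 0.100000: log2(p) = -3.321928, -p*log2(p) = 0.332193
  p = 8/70 = 0.114286: log2(p) = -3.129283, -p*log2(p) = 0.357632
  p = 11/70 = 0.157143: log2(p) = -2.669851, -p*log2(p) = 0.419548
H = 0.476227 + 0.510654 + 0.401051 + 0.332193 + 0.357632 + 0.419548 = 2.497305

H = 2.4973 bits/symbol


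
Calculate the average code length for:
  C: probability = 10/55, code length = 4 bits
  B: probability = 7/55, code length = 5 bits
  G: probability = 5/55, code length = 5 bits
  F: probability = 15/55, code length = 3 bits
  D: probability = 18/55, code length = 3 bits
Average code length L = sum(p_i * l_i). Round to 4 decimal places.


Weighted contributions p_i * l_i:
  C: (10/55) * 4 = 40/55
  B: (7/55) * 5 = 35/55
  G: (5/55) * 5 = 25/55
  F: (15/55) * 3 = 45/55
  D: (18/55) * 3 = 54/55
Sum = (40 + 35 + 25 + 45 + 54)/55 = 199/55

L = 199/55 = 3.6182 bits/symbol


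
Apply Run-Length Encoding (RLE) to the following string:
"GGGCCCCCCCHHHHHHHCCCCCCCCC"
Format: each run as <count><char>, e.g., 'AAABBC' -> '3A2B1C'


Scanning runs left to right:
  i=0: run of 'G' x 3 -> '3G'
  i=3: run of 'C' x 7 -> '7C'
  i=10: run of 'H' x 7 -> '7H'
  i=17: run of 'C' x 9 -> '9C'

RLE = 3G7C7H9C


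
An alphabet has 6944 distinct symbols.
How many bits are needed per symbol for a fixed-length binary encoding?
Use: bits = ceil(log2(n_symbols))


log2(6944) = 12.7616
Bracket: 2^12 = 4096 < 6944 <= 2^13 = 8192
So ceil(log2(6944)) = 13

bits = ceil(log2(6944)) = ceil(12.7616) = 13 bits


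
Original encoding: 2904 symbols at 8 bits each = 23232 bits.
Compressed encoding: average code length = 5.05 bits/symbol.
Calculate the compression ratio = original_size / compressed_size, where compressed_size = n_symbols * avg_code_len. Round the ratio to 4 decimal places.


original_size = n_symbols * orig_bits = 2904 * 8 = 23232 bits
compressed_size = n_symbols * avg_code_len = 2904 * 5.05 = 14665.2 bits
ratio = original_size / compressed_size = 23232 / 14665.2 = 1.5842

Compression ratio = 1.5842


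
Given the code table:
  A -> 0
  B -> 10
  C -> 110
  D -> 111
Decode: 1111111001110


Decoding:
111 -> D
111 -> D
10 -> B
0 -> A
111 -> D
0 -> A


Result: DDBADA


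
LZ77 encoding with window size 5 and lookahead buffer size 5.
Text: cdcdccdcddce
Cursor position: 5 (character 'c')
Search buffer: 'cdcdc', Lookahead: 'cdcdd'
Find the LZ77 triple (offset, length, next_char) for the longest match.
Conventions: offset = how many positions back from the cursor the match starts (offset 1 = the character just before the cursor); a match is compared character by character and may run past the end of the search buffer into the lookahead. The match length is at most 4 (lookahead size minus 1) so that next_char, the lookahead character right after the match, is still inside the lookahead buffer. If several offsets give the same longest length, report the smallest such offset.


Try each offset into the search buffer:
  offset=1 (pos 4, char 'c'): match length 1
  offset=2 (pos 3, char 'd'): match length 0
  offset=3 (pos 2, char 'c'): match length 3
  offset=4 (pos 1, char 'd'): match length 0
  offset=5 (pos 0, char 'c'): match length 4
Longest match has length 4 at offset 5.
next_char = character at position 5 + 4 = 9 -> 'd'

Best match: offset=5, length=4 (matching 'cdcd' starting at position 0)
LZ77 triple: (5, 4, 'd')


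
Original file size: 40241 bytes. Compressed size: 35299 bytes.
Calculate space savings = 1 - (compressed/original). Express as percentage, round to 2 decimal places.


ratio = compressed/original = 35299/40241 = 0.87719
savings = 1 - ratio = 1 - 0.87719 = 0.12281
as a percentage: 0.12281 * 100 = 12.28%

Space savings = 1 - 35299/40241 = 12.28%


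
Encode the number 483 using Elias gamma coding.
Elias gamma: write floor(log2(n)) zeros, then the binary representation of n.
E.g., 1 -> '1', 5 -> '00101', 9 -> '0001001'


num_bits = floor(log2(483)) + 1 = 9
leading_zeros = num_bits - 1 = 8
binary(483) = 111100011

Elias gamma(483) = '00000000' + '111100011' = 00000000111100011 (17 bits)


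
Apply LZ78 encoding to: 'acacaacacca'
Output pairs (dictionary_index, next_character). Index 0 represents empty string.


LZ78 encoding steps:
Dictionary: {0: ''}
Step 1: w='' (idx 0), next='a' -> output (0, 'a'), add 'a' as idx 1
Step 2: w='' (idx 0), next='c' -> output (0, 'c'), add 'c' as idx 2
Step 3: w='a' (idx 1), next='c' -> output (1, 'c'), add 'ac' as idx 3
Step 4: w='a' (idx 1), next='a' -> output (1, 'a'), add 'aa' as idx 4
Step 5: w='c' (idx 2), next='a' -> output (2, 'a'), add 'ca' as idx 5
Step 6: w='c' (idx 2), next='c' -> output (2, 'c'), add 'cc' as idx 6
Step 7: w='a' (idx 1), end of input -> output (1, '')


Encoded: [(0, 'a'), (0, 'c'), (1, 'c'), (1, 'a'), (2, 'a'), (2, 'c'), (1, '')]


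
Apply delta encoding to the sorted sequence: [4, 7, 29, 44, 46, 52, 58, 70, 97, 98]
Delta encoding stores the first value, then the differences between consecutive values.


First value: 4
Deltas:
  7 - 4 = 3
  29 - 7 = 22
  44 - 29 = 15
  46 - 44 = 2
  52 - 46 = 6
  58 - 52 = 6
  70 - 58 = 12
  97 - 70 = 27
  98 - 97 = 1


Delta encoded: [4, 3, 22, 15, 2, 6, 6, 12, 27, 1]


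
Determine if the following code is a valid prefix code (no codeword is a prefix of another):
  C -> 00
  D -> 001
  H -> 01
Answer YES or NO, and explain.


Checking each pair (does one codeword prefix another?):
  C='00' vs D='001': prefix -- VIOLATION

NO -- this is NOT a valid prefix code. C (00) is a prefix of D (001).


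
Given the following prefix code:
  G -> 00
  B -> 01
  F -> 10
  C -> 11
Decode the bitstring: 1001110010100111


Decoding step by step:
Bits 10 -> F
Bits 01 -> B
Bits 11 -> C
Bits 00 -> G
Bits 10 -> F
Bits 10 -> F
Bits 01 -> B
Bits 11 -> C


Decoded message: FBCGFFBC


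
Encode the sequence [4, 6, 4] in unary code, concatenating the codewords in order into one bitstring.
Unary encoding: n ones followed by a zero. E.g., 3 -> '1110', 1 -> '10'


Encode each number as n ones followed by a terminating 0:
  4 -> 11110 (5 bits)
  6 -> 1111110 (7 bits)
  4 -> 11110 (5 bits)
Total length = 5 + 7 + 5 = 17 bits.

Unary([4, 6, 4]) = 11110111111011110 (17 bits)


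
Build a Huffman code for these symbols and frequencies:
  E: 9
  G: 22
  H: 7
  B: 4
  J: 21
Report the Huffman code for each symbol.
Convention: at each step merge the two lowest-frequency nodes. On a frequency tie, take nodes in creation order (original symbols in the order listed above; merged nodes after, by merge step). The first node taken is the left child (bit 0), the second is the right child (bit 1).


Huffman tree construction:
Step 1: Merge B(4) + H(7) = 11
Step 2: Merge E(9) + (B+H)(11) = 20
Step 3: Merge (E+(B+H))(20) + J(21) = 41
Step 4: Merge G(22) + ((E+(B+H))+J)(41) = 63
Read each symbol's code off the tree from the root (left child = 0, right child = 1).

Codes:
  E: 100 (length 3)
  G: 0 (length 1)
  H: 1011 (length 4)
  B: 1010 (length 4)
  J: 11 (length 2)
Average code length: 135/63 = 2.1429 bits/symbol


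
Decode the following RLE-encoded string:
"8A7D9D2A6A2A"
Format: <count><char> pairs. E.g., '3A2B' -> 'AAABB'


Expanding each <count><char> pair:
  8A -> 'AAAAAAAA'
  7D -> 'DDDDDDD'
  9D -> 'DDDDDDDDD'
  2A -> 'AA'
  6A -> 'AAAAAA'
  2A -> 'AA'

Decoded = AAAAAAAADDDDDDDDDDDDDDDDAAAAAAAAAA


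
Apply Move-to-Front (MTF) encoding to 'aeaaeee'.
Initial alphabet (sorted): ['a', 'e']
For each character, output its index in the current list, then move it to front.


MTF encoding:
'a': index 0 in ['a', 'e'] -> ['a', 'e']
'e': index 1 in ['a', 'e'] -> ['e', 'a']
'a': index 1 in ['e', 'a'] -> ['a', 'e']
'a': index 0 in ['a', 'e'] -> ['a', 'e']
'e': index 1 in ['a', 'e'] -> ['e', 'a']
'e': index 0 in ['e', 'a'] -> ['e', 'a']
'e': index 0 in ['e', 'a'] -> ['e', 'a']


Output: [0, 1, 1, 0, 1, 0, 0]


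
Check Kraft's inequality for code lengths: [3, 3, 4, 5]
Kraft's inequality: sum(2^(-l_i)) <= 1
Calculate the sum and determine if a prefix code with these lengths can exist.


Sum = 2^(-3) + 2^(-3) + 2^(-4) + 2^(-5)
    = 0.125 + 0.125 + 0.0625 + 0.03125
    = 11/32 = 0.34375
Since 0.34375 <= 1, Kraft's inequality IS satisfied.
A prefix code with these lengths CAN exist.

Kraft sum = 0.34375. Satisfied.


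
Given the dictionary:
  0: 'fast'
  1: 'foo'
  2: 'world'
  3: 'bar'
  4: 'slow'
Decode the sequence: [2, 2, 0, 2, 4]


Look up each index in the dictionary:
  2 -> 'world'
  2 -> 'world'
  0 -> 'fast'
  2 -> 'world'
  4 -> 'slow'

Decoded: "world world fast world slow"


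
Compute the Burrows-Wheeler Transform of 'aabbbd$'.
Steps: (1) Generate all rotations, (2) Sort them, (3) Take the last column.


Rotations (sorted):
  0: $aabbbd -> last char: d
  1: aabbbd$ -> last char: $
  2: abbbd$a -> last char: a
  3: bbbd$aa -> last char: a
  4: bbd$aab -> last char: b
  5: bd$aabb -> last char: b
  6: d$aabbb -> last char: b


BWT = d$aabbb


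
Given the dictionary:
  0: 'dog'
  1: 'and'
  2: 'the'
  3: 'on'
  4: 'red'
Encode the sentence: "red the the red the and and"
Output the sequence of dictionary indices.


Look up each word in the dictionary:
  'red' -> 4
  'the' -> 2
  'the' -> 2
  'red' -> 4
  'the' -> 2
  'and' -> 1
  'and' -> 1

Encoded: [4, 2, 2, 4, 2, 1, 1]


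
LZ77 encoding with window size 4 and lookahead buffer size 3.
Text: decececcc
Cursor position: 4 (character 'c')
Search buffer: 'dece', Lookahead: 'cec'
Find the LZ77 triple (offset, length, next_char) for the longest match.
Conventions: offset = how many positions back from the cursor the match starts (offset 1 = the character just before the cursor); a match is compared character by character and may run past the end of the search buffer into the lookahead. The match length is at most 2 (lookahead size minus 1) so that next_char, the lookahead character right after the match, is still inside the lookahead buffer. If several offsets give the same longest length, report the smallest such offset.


Try each offset into the search buffer:
  offset=1 (pos 3, char 'e'): match length 0
  offset=2 (pos 2, char 'c'): match length 2
  offset=3 (pos 1, char 'e'): match length 0
  offset=4 (pos 0, char 'd'): match length 0
Longest match has length 2 at offset 2.
next_char = character at position 4 + 2 = 6 -> 'c'

Best match: offset=2, length=2 (matching 'ce' starting at position 2)
LZ77 triple: (2, 2, 'c')


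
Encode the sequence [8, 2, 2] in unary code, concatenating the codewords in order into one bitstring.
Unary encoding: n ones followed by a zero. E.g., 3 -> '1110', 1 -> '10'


Encode each number as n ones followed by a terminating 0:
  8 -> 111111110 (9 bits)
  2 -> 110 (3 bits)
  2 -> 110 (3 bits)
Total length = 9 + 3 + 3 = 15 bits.

Unary([8, 2, 2]) = 111111110110110 (15 bits)


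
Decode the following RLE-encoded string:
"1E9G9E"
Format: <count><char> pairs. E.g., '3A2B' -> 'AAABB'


Expanding each <count><char> pair:
  1E -> 'E'
  9G -> 'GGGGGGGGG'
  9E -> 'EEEEEEEEE'

Decoded = EGGGGGGGGGEEEEEEEEE


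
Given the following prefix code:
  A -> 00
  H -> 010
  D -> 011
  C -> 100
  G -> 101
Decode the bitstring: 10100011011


Decoding step by step:
Bits 101 -> G
Bits 00 -> A
Bits 011 -> D
Bits 011 -> D


Decoded message: GADD


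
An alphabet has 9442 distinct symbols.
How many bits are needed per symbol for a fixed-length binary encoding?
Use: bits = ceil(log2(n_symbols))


log2(9442) = 13.2049
Bracket: 2^13 = 8192 < 9442 <= 2^14 = 16384
So ceil(log2(9442)) = 14

bits = ceil(log2(9442)) = ceil(13.2049) = 14 bits


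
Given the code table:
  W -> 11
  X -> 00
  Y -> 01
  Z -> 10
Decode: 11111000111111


Decoding:
11 -> W
11 -> W
10 -> Z
00 -> X
11 -> W
11 -> W
11 -> W


Result: WWZXWWW


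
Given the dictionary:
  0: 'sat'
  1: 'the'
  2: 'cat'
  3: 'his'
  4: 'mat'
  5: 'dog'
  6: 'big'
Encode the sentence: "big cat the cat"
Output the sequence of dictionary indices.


Look up each word in the dictionary:
  'big' -> 6
  'cat' -> 2
  'the' -> 1
  'cat' -> 2

Encoded: [6, 2, 1, 2]


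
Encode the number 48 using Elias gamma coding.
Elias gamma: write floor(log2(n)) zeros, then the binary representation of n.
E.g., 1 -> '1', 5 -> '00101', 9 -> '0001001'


num_bits = floor(log2(48)) + 1 = 6
leading_zeros = num_bits - 1 = 5
binary(48) = 110000

Elias gamma(48) = '00000' + '110000' = 00000110000 (11 bits)


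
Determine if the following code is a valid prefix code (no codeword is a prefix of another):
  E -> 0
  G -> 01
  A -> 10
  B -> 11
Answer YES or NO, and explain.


Checking each pair (does one codeword prefix another?):
  E='0' vs G='01': prefix -- VIOLATION

NO -- this is NOT a valid prefix code. E (0) is a prefix of G (01).


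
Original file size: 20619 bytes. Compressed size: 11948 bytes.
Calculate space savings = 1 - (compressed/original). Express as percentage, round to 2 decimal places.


ratio = compressed/original = 11948/20619 = 0.579466
savings = 1 - ratio = 1 - 0.579466 = 0.420534
as a percentage: 0.420534 * 100 = 42.05%

Space savings = 1 - 11948/20619 = 42.05%


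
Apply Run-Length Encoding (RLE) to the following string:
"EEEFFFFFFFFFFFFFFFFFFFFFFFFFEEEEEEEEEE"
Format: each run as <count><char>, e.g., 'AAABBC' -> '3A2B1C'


Scanning runs left to right:
  i=0: run of 'E' x 3 -> '3E'
  i=3: run of 'F' x 25 -> '25F'
  i=28: run of 'E' x 10 -> '10E'

RLE = 3E25F10E


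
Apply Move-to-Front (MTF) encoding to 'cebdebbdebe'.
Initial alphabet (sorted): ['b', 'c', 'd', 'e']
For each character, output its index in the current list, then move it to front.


MTF encoding:
'c': index 1 in ['b', 'c', 'd', 'e'] -> ['c', 'b', 'd', 'e']
'e': index 3 in ['c', 'b', 'd', 'e'] -> ['e', 'c', 'b', 'd']
'b': index 2 in ['e', 'c', 'b', 'd'] -> ['b', 'e', 'c', 'd']
'd': index 3 in ['b', 'e', 'c', 'd'] -> ['d', 'b', 'e', 'c']
'e': index 2 in ['d', 'b', 'e', 'c'] -> ['e', 'd', 'b', 'c']
'b': index 2 in ['e', 'd', 'b', 'c'] -> ['b', 'e', 'd', 'c']
'b': index 0 in ['b', 'e', 'd', 'c'] -> ['b', 'e', 'd', 'c']
'd': index 2 in ['b', 'e', 'd', 'c'] -> ['d', 'b', 'e', 'c']
'e': index 2 in ['d', 'b', 'e', 'c'] -> ['e', 'd', 'b', 'c']
'b': index 2 in ['e', 'd', 'b', 'c'] -> ['b', 'e', 'd', 'c']
'e': index 1 in ['b', 'e', 'd', 'c'] -> ['e', 'b', 'd', 'c']


Output: [1, 3, 2, 3, 2, 2, 0, 2, 2, 2, 1]


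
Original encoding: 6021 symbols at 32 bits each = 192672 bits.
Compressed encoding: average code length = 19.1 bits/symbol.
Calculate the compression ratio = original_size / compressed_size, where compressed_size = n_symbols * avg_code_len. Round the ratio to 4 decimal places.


original_size = n_symbols * orig_bits = 6021 * 32 = 192672 bits
compressed_size = n_symbols * avg_code_len = 6021 * 19.1 = 115001.1 bits
ratio = original_size / compressed_size = 192672 / 115001.1 = 1.6754

Compression ratio = 1.6754


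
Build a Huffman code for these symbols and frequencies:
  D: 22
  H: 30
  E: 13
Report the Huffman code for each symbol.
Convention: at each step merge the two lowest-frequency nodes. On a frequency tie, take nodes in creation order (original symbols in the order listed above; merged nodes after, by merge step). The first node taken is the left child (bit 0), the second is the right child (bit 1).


Huffman tree construction:
Step 1: Merge E(13) + D(22) = 35
Step 2: Merge H(30) + (E+D)(35) = 65
Read each symbol's code off the tree from the root (left child = 0, right child = 1).

Codes:
  D: 11 (length 2)
  H: 0 (length 1)
  E: 10 (length 2)
Average code length: 100/65 = 1.5385 bits/symbol


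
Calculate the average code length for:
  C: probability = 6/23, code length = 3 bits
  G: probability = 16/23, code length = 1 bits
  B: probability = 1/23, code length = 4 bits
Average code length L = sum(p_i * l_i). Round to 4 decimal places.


Weighted contributions p_i * l_i:
  C: (6/23) * 3 = 18/23
  G: (16/23) * 1 = 16/23
  B: (1/23) * 4 = 4/23
Sum = (18 + 16 + 4)/23 = 38/23

L = 38/23 = 1.6522 bits/symbol


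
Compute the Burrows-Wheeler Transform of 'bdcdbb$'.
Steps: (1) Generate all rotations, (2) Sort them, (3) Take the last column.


Rotations (sorted):
  0: $bdcdbb -> last char: b
  1: b$bdcdb -> last char: b
  2: bb$bdcd -> last char: d
  3: bdcdbb$ -> last char: $
  4: cdbb$bd -> last char: d
  5: dbb$bdc -> last char: c
  6: dcdbb$b -> last char: b


BWT = bbd$dcb


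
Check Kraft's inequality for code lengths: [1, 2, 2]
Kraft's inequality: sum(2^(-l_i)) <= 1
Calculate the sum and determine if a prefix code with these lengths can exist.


Sum = 2^(-1) + 2^(-2) + 2^(-2)
    = 0.5 + 0.25 + 0.25
    = 4/4 = 1.0
Since 1.0 <= 1, Kraft's inequality IS satisfied.
A prefix code with these lengths CAN exist.

Kraft sum = 1.0. Satisfied.


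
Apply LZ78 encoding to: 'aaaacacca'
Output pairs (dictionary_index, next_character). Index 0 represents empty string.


LZ78 encoding steps:
Dictionary: {0: ''}
Step 1: w='' (idx 0), next='a' -> output (0, 'a'), add 'a' as idx 1
Step 2: w='a' (idx 1), next='a' -> output (1, 'a'), add 'aa' as idx 2
Step 3: w='a' (idx 1), next='c' -> output (1, 'c'), add 'ac' as idx 3
Step 4: w='ac' (idx 3), next='c' -> output (3, 'c'), add 'acc' as idx 4
Step 5: w='a' (idx 1), end of input -> output (1, '')


Encoded: [(0, 'a'), (1, 'a'), (1, 'c'), (3, 'c'), (1, '')]


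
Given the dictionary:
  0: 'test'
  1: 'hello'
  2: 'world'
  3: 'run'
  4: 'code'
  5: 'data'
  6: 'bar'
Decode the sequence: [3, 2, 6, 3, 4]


Look up each index in the dictionary:
  3 -> 'run'
  2 -> 'world'
  6 -> 'bar'
  3 -> 'run'
  4 -> 'code'

Decoded: "run world bar run code"


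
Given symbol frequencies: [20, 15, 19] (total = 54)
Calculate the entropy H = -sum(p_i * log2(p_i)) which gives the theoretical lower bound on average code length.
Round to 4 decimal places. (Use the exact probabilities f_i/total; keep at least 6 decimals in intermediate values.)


Per-symbol terms -p_i * log2(p_i) with p_i = f_i/54:
  p = 20/54 = 0.370370: log2(p) = -1.432959, -p*log2(p) = 0.530726
  p = 15/54 = 0.277778: log2(p) = -1.847997, -p*log2(p) = 0.513332
  p = 19/54 = 0.351852: log2(p) = -1.506960, -p*log2(p) = 0.530227
H = 0.530726 + 0.513332 + 0.530227 = 1.574285

H = 1.5743 bits/symbol


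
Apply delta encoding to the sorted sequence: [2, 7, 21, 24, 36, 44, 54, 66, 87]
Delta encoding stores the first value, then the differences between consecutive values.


First value: 2
Deltas:
  7 - 2 = 5
  21 - 7 = 14
  24 - 21 = 3
  36 - 24 = 12
  44 - 36 = 8
  54 - 44 = 10
  66 - 54 = 12
  87 - 66 = 21


Delta encoded: [2, 5, 14, 3, 12, 8, 10, 12, 21]


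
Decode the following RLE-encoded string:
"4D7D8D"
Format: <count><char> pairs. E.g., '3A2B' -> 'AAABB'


Expanding each <count><char> pair:
  4D -> 'DDDD'
  7D -> 'DDDDDDD'
  8D -> 'DDDDDDDD'

Decoded = DDDDDDDDDDDDDDDDDDD


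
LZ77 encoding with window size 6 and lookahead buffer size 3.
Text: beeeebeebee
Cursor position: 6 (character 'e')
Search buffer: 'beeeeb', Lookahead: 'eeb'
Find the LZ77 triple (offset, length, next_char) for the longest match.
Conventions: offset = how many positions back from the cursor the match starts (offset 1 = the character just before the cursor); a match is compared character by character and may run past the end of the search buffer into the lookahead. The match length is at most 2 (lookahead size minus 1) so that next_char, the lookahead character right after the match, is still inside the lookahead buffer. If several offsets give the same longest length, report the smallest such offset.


Try each offset into the search buffer:
  offset=1 (pos 5, char 'b'): match length 0
  offset=2 (pos 4, char 'e'): match length 1
  offset=3 (pos 3, char 'e'): match length 2
  offset=4 (pos 2, char 'e'): match length 2
  offset=5 (pos 1, char 'e'): match length 2
  offset=6 (pos 0, char 'b'): match length 0
Longest match has length 2, found at offsets 3, 4, 5; take the smallest, offset 3.
next_char = character at position 6 + 2 = 8 -> 'b'

Best match: offset=3, length=2 (matching 'ee' starting at position 3)
LZ77 triple: (3, 2, 'b')


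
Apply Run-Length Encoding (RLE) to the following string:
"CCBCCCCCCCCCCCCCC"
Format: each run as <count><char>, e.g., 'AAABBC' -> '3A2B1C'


Scanning runs left to right:
  i=0: run of 'C' x 2 -> '2C'
  i=2: run of 'B' x 1 -> '1B'
  i=3: run of 'C' x 14 -> '14C'

RLE = 2C1B14C


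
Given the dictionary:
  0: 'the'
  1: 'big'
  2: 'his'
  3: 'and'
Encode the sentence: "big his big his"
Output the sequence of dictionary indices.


Look up each word in the dictionary:
  'big' -> 1
  'his' -> 2
  'big' -> 1
  'his' -> 2

Encoded: [1, 2, 1, 2]


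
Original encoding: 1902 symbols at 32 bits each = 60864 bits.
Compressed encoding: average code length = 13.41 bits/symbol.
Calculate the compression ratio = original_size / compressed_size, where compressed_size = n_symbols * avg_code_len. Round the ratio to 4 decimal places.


original_size = n_symbols * orig_bits = 1902 * 32 = 60864 bits
compressed_size = n_symbols * avg_code_len = 1902 * 13.41 = 25505.82 bits
ratio = original_size / compressed_size = 60864 / 25505.82 = 2.3863

Compression ratio = 2.3863


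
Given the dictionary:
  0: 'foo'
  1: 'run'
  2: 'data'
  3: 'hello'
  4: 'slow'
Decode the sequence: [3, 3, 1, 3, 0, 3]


Look up each index in the dictionary:
  3 -> 'hello'
  3 -> 'hello'
  1 -> 'run'
  3 -> 'hello'
  0 -> 'foo'
  3 -> 'hello'

Decoded: "hello hello run hello foo hello"


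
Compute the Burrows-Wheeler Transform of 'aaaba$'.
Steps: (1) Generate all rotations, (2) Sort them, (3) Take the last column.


Rotations (sorted):
  0: $aaaba -> last char: a
  1: a$aaab -> last char: b
  2: aaaba$ -> last char: $
  3: aaba$a -> last char: a
  4: aba$aa -> last char: a
  5: ba$aaa -> last char: a


BWT = ab$aaa


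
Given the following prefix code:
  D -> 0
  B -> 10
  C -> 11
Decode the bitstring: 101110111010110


Decoding step by step:
Bits 10 -> B
Bits 11 -> C
Bits 10 -> B
Bits 11 -> C
Bits 10 -> B
Bits 10 -> B
Bits 11 -> C
Bits 0 -> D


Decoded message: BCBCBBCD


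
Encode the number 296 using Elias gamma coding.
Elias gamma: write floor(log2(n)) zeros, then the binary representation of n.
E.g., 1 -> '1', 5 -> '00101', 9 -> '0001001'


num_bits = floor(log2(296)) + 1 = 9
leading_zeros = num_bits - 1 = 8
binary(296) = 100101000

Elias gamma(296) = '00000000' + '100101000' = 00000000100101000 (17 bits)


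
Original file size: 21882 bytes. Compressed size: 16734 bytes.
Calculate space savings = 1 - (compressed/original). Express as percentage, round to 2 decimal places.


ratio = compressed/original = 16734/21882 = 0.764738
savings = 1 - ratio = 1 - 0.764738 = 0.235262
as a percentage: 0.235262 * 100 = 23.53%

Space savings = 1 - 16734/21882 = 23.53%


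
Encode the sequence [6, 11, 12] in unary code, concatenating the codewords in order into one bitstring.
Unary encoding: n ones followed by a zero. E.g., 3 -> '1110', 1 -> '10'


Encode each number as n ones followed by a terminating 0:
  6 -> 1111110 (7 bits)
  11 -> 111111111110 (12 bits)
  12 -> 1111111111110 (13 bits)
Total length = 7 + 12 + 13 = 32 bits.

Unary([6, 11, 12]) = 11111101111111111101111111111110 (32 bits)


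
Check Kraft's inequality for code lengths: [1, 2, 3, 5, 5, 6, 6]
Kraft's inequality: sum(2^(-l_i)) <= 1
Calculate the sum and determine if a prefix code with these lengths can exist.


Sum = 2^(-1) + 2^(-2) + 2^(-3) + 2^(-5) + 2^(-5) + 2^(-6) + 2^(-6)
    = 0.5 + 0.25 + 0.125 + 0.03125 + 0.03125 + 0.015625 + 0.015625
    = 62/64 = 0.96875
Since 0.96875 <= 1, Kraft's inequality IS satisfied.
A prefix code with these lengths CAN exist.

Kraft sum = 0.96875. Satisfied.


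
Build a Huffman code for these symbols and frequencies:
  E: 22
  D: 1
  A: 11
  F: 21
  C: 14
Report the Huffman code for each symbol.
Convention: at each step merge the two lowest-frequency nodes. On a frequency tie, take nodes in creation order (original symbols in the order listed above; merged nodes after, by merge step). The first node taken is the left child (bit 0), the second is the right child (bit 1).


Huffman tree construction:
Step 1: Merge D(1) + A(11) = 12
Step 2: Merge (D+A)(12) + C(14) = 26
Step 3: Merge F(21) + E(22) = 43
Step 4: Merge ((D+A)+C)(26) + (F+E)(43) = 69
Read each symbol's code off the tree from the root (left child = 0, right child = 1).

Codes:
  E: 11 (length 2)
  D: 000 (length 3)
  A: 001 (length 3)
  F: 10 (length 2)
  C: 01 (length 2)
Average code length: 150/69 = 2.1739 bits/symbol


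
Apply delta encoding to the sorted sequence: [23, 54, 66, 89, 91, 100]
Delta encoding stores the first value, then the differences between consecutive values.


First value: 23
Deltas:
  54 - 23 = 31
  66 - 54 = 12
  89 - 66 = 23
  91 - 89 = 2
  100 - 91 = 9


Delta encoded: [23, 31, 12, 23, 2, 9]


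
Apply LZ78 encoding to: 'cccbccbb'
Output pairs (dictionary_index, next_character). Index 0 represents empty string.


LZ78 encoding steps:
Dictionary: {0: ''}
Step 1: w='' (idx 0), next='c' -> output (0, 'c'), add 'c' as idx 1
Step 2: w='c' (idx 1), next='c' -> output (1, 'c'), add 'cc' as idx 2
Step 3: w='' (idx 0), next='b' -> output (0, 'b'), add 'b' as idx 3
Step 4: w='cc' (idx 2), next='b' -> output (2, 'b'), add 'ccb' as idx 4
Step 5: w='b' (idx 3), end of input -> output (3, '')


Encoded: [(0, 'c'), (1, 'c'), (0, 'b'), (2, 'b'), (3, '')]


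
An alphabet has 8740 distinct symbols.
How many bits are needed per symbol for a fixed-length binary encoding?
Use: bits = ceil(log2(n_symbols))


log2(8740) = 13.0934
Bracket: 2^13 = 8192 < 8740 <= 2^14 = 16384
So ceil(log2(8740)) = 14

bits = ceil(log2(8740)) = ceil(13.0934) = 14 bits


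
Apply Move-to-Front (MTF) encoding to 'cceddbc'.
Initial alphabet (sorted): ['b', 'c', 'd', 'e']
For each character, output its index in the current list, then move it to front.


MTF encoding:
'c': index 1 in ['b', 'c', 'd', 'e'] -> ['c', 'b', 'd', 'e']
'c': index 0 in ['c', 'b', 'd', 'e'] -> ['c', 'b', 'd', 'e']
'e': index 3 in ['c', 'b', 'd', 'e'] -> ['e', 'c', 'b', 'd']
'd': index 3 in ['e', 'c', 'b', 'd'] -> ['d', 'e', 'c', 'b']
'd': index 0 in ['d', 'e', 'c', 'b'] -> ['d', 'e', 'c', 'b']
'b': index 3 in ['d', 'e', 'c', 'b'] -> ['b', 'd', 'e', 'c']
'c': index 3 in ['b', 'd', 'e', 'c'] -> ['c', 'b', 'd', 'e']


Output: [1, 0, 3, 3, 0, 3, 3]


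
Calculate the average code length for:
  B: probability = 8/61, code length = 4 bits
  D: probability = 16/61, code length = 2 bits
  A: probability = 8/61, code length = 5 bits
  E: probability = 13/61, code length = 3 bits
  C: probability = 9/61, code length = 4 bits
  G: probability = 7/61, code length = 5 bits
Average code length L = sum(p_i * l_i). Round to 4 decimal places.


Weighted contributions p_i * l_i:
  B: (8/61) * 4 = 32/61
  D: (16/61) * 2 = 32/61
  A: (8/61) * 5 = 40/61
  E: (13/61) * 3 = 39/61
  C: (9/61) * 4 = 36/61
  G: (7/61) * 5 = 35/61
Sum = (32 + 32 + 40 + 39 + 36 + 35)/61 = 214/61

L = 214/61 = 3.5082 bits/symbol


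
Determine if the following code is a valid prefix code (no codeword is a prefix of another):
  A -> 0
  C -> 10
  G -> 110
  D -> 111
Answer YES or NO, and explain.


Checking each pair (does one codeword prefix another?):
  A='0' vs C='10': no prefix
  A='0' vs G='110': no prefix
  A='0' vs D='111': no prefix
  C='10' vs A='0': no prefix
  C='10' vs G='110': no prefix
  C='10' vs D='111': no prefix
  G='110' vs A='0': no prefix
  G='110' vs C='10': no prefix
  G='110' vs D='111': no prefix
  D='111' vs A='0': no prefix
  D='111' vs C='10': no prefix
  D='111' vs G='110': no prefix
No violation found over all pairs.

YES -- this is a valid prefix code. No codeword is a prefix of any other codeword.


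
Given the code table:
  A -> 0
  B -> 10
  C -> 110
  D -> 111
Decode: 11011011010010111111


Decoding:
110 -> C
110 -> C
110 -> C
10 -> B
0 -> A
10 -> B
111 -> D
111 -> D


Result: CCCBABDD


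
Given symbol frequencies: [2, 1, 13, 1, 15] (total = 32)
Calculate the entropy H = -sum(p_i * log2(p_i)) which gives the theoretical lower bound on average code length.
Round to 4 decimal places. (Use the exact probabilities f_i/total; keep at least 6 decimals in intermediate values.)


Per-symbol terms -p_i * log2(p_i) with p_i = f_i/32:
  p = 2/32 = 0.062500: log2(p) = -4.000000, -p*log2(p) = 0.250000
  p = 1/32 = 0.031250: log2(p) = -5.000000, -p*log2(p) = 0.156250
  p = 13/32 = 0.406250: log2(p) = -1.299560, -p*log2(p) = 0.527946
  p = 1/32 = 0.031250: log2(p) = -5.000000, -p*log2(p) = 0.156250
  p = 15/32 = 0.468750: log2(p) = -1.093109, -p*log2(p) = 0.512395
H = 0.250000 + 0.156250 + 0.527946 + 0.156250 + 0.512395 = 1.602841

H = 1.6028 bits/symbol


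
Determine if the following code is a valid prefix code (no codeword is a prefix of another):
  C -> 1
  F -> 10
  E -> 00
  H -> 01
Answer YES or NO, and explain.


Checking each pair (does one codeword prefix another?):
  C='1' vs F='10': prefix -- VIOLATION

NO -- this is NOT a valid prefix code. C (1) is a prefix of F (10).


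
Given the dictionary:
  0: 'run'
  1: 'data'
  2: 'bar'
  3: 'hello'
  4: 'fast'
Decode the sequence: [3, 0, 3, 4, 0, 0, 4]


Look up each index in the dictionary:
  3 -> 'hello'
  0 -> 'run'
  3 -> 'hello'
  4 -> 'fast'
  0 -> 'run'
  0 -> 'run'
  4 -> 'fast'

Decoded: "hello run hello fast run run fast"


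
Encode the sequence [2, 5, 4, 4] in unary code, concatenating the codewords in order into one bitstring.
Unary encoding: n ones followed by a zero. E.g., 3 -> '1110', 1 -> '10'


Encode each number as n ones followed by a terminating 0:
  2 -> 110 (3 bits)
  5 -> 111110 (6 bits)
  4 -> 11110 (5 bits)
  4 -> 11110 (5 bits)
Total length = 3 + 6 + 5 + 5 = 19 bits.

Unary([2, 5, 4, 4]) = 1101111101111011110 (19 bits)


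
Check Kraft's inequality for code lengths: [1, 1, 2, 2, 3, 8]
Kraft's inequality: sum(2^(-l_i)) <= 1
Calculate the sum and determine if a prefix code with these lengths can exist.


Sum = 2^(-1) + 2^(-1) + 2^(-2) + 2^(-2) + 2^(-3) + 2^(-8)
    = 0.5 + 0.5 + 0.25 + 0.25 + 0.125 + 0.00390625
    = 417/256 = 1.62890625
Since 1.62890625 > 1, Kraft's inequality is NOT satisfied.
A prefix code with these lengths CANNOT exist.

Kraft sum = 1.62890625. Not satisfied.


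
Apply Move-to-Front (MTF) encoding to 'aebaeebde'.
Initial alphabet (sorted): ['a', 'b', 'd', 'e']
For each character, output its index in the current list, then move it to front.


MTF encoding:
'a': index 0 in ['a', 'b', 'd', 'e'] -> ['a', 'b', 'd', 'e']
'e': index 3 in ['a', 'b', 'd', 'e'] -> ['e', 'a', 'b', 'd']
'b': index 2 in ['e', 'a', 'b', 'd'] -> ['b', 'e', 'a', 'd']
'a': index 2 in ['b', 'e', 'a', 'd'] -> ['a', 'b', 'e', 'd']
'e': index 2 in ['a', 'b', 'e', 'd'] -> ['e', 'a', 'b', 'd']
'e': index 0 in ['e', 'a', 'b', 'd'] -> ['e', 'a', 'b', 'd']
'b': index 2 in ['e', 'a', 'b', 'd'] -> ['b', 'e', 'a', 'd']
'd': index 3 in ['b', 'e', 'a', 'd'] -> ['d', 'b', 'e', 'a']
'e': index 2 in ['d', 'b', 'e', 'a'] -> ['e', 'd', 'b', 'a']


Output: [0, 3, 2, 2, 2, 0, 2, 3, 2]


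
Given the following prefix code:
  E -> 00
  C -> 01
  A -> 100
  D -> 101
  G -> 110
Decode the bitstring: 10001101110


Decoding step by step:
Bits 100 -> A
Bits 01 -> C
Bits 101 -> D
Bits 110 -> G


Decoded message: ACDG


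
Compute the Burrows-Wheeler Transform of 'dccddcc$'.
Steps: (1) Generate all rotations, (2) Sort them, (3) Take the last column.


Rotations (sorted):
  0: $dccddcc -> last char: c
  1: c$dccddc -> last char: c
  2: cc$dccdd -> last char: d
  3: ccddcc$d -> last char: d
  4: cddcc$dc -> last char: c
  5: dcc$dccd -> last char: d
  6: dccddcc$ -> last char: $
  7: ddcc$dcc -> last char: c


BWT = ccddcd$c


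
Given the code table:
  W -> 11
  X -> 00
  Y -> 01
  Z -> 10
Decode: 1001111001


Decoding:
10 -> Z
01 -> Y
11 -> W
10 -> Z
01 -> Y


Result: ZYWZY


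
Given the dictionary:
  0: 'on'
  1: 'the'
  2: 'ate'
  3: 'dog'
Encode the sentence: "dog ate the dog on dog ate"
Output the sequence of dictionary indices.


Look up each word in the dictionary:
  'dog' -> 3
  'ate' -> 2
  'the' -> 1
  'dog' -> 3
  'on' -> 0
  'dog' -> 3
  'ate' -> 2

Encoded: [3, 2, 1, 3, 0, 3, 2]


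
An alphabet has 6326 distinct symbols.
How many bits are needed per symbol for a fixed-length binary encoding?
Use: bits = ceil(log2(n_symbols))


log2(6326) = 12.6271
Bracket: 2^12 = 4096 < 6326 <= 2^13 = 8192
So ceil(log2(6326)) = 13

bits = ceil(log2(6326)) = ceil(12.6271) = 13 bits


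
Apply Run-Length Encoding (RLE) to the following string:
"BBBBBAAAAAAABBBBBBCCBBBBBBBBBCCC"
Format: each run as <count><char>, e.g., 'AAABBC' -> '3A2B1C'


Scanning runs left to right:
  i=0: run of 'B' x 5 -> '5B'
  i=5: run of 'A' x 7 -> '7A'
  i=12: run of 'B' x 6 -> '6B'
  i=18: run of 'C' x 2 -> '2C'
  i=20: run of 'B' x 9 -> '9B'
  i=29: run of 'C' x 3 -> '3C'

RLE = 5B7A6B2C9B3C
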